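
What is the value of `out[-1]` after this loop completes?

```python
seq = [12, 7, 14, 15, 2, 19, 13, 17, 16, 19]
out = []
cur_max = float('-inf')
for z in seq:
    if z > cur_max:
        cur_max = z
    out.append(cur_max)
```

Running max ends at 19
`out` takes the values: [] → [12] → [12, 12] → [12, 12, 14] → [12, 12, 14, 15] → [12, 12, 14, 15, 15] → [12, 12, 14, 15, 15, 19] → [12, 12, 14, 15, 15, 19, 19] → [12, 12, 14, 15, 15, 19, 19, 19] → [12, 12, 14, 15, 15, 19, 19, 19, 19] → [12, 12, 14, 15, 15, 19, 19, 19, 19, 19]
So `out[-1]` = 19

Answer: 19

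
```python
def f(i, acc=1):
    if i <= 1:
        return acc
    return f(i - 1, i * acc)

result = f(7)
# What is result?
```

Accumulator trace (n, acc): (7, 1) -> (6, 7) -> (5, 42) -> (4, 210) -> (3, 840) -> (2, 2520) -> (1, 5040) -> return 5040

Answer: 5040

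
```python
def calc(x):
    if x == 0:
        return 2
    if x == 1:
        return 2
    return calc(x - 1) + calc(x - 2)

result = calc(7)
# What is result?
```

Build up from base cases: calc(0)=2, calc(1)=2, calc(2)=4, calc(3)=6, calc(4)=10, calc(5)=16, calc(6)=26, ..., calc(7)=42

Answer: 42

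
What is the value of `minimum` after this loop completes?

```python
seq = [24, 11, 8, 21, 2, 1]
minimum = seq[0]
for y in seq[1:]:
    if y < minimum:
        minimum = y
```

Minimum of [24, 11, 8, 21, 2, 1]
`minimum` takes the values: 24 → 11 → 8 → 2 → 1

Answer: 1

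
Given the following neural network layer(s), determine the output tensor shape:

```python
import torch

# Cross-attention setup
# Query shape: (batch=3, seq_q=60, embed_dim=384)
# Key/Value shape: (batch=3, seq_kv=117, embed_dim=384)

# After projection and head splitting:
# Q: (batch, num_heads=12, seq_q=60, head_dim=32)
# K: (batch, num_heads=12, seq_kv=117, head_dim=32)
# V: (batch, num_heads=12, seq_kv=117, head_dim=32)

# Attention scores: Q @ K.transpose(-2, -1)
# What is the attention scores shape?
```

Input: (3, 60, 384) -> Output: (3, 12, 60, 117)

Answer: (3, 12, 60, 117)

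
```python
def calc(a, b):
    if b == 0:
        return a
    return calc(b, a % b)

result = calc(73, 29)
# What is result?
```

calc(73, 29) -> calc(29, 15) -> calc(15, 14) -> calc(14, 1) -> calc(1, 0) -> 1

Answer: 1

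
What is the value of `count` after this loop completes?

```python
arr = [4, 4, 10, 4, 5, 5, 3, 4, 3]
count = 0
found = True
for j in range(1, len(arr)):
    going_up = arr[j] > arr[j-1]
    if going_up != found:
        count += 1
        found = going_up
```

Count direction changes in [4, 4, 10, 4, 5, 5, 3, 4, 3]
`count` takes the values: 0 → 1 → 2 → 3 → 4 → 5 → 6 → 7

Answer: 7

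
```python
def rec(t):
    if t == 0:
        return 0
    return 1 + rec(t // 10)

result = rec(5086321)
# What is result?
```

Count of digits of 5086321: 7

Answer: 7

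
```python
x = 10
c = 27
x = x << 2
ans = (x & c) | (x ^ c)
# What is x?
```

Trace:
`x = 10` → x = 10
`c = 27` → c = 27
`x = x << 2` → x = 40
`ans = (x & c) | (x ^ c)` → ans = 59
So x = 40

Answer: 40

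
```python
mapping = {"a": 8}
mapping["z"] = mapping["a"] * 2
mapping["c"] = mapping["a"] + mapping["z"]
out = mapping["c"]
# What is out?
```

Trace:
`mapping = {"a": 8}` → mapping = {'a': 8}
`mapping["z"] = mapping["a"] * 2` → mapping = {'a': 8, 'z': 16}
`mapping["c"] = mapping["a"] + mapping["z"]` → mapping = {'a': 8, 'z': 16, 'c': 24}
`out = mapping["c"]` → out = 24
So out = 24

Answer: 24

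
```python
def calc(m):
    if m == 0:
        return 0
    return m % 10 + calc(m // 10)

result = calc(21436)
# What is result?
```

Sum of digits of 21436: 6 + 3 + 4 + 1 + 2 = 16

Answer: 16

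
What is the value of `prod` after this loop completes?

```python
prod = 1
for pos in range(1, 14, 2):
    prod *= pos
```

Product of 1, 3, 5, ... up to 13
`prod` takes the values: 1 → 3 → 15 → 105 → 945 → 10395 → 135135

Answer: 135135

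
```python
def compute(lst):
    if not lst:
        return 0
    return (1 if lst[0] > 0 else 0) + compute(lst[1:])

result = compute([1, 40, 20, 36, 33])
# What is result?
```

Count of positive elements in [1, 40, 20, 36, 33] = 5

Answer: 5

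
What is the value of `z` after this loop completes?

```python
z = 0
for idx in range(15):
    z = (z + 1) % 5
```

Increment mod 5, 15 times = 0
`z` takes the values: 0 → 1 → 2 → 3 → 4 → 0 → 1 → 2 → 3 → 4 → 0 → 1 → 2 → 3 → 4 → 0

Answer: 0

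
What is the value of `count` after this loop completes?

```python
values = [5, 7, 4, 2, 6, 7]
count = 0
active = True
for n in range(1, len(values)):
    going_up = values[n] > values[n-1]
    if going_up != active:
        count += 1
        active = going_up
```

Count direction changes in [5, 7, 4, 2, 6, 7]
`count` takes the values: 0 → 1 → 2

Answer: 2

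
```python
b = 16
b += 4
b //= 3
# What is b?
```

Trace:
`b = 16` → b = 16
`b += 4` → b = 20
`b //= 3` → b = 6
So b = 6

Answer: 6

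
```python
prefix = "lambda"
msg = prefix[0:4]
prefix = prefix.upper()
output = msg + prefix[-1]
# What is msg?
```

Trace:
`prefix = "lambda"` → prefix = 'lambda'
`msg = prefix[0:4]` → msg = 'lamb'
`prefix = prefix.upper()` → prefix = 'LAMBDA'
`output = msg + prefix[-1]` → output = 'lambA'
So msg = 'lamb'

Answer: 'lamb'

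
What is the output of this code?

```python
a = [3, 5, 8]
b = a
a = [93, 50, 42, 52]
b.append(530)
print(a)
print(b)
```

Key concept: rebinding vs mutation: a is rebound to a new list, b still points at the original.
Step by step:
`a = [3, 5, 8]` → a = [3, 5, 8]
`b = a` → b = [3, 5, 8] (same object as a)
`a = [93, 50, 42, 52]` → a = [93, 50, 42, 52]
`b.append(530)` → b = [3, 5, 8, 530]
`print(a)` → prints [93, 50, 42, 52]
`print(b)` → prints [3, 5, 8, 530]

Answer:
[93, 50, 42, 52]
[3, 5, 8, 530]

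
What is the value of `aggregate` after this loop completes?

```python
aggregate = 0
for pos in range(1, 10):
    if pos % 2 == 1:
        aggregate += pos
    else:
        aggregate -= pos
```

Add odd, subtract even
`aggregate` takes the values: 0 → 1 → -1 → 2 → -2 → 3 → -3 → 4 → -4 → 5

Answer: 5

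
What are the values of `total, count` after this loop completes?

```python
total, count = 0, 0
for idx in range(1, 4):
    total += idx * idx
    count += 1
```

Sum of squares and count
`total, count` takes the values: (0, 0) → (1, 0) → (1, 1) → (5, 1) → (5, 2) → (14, 2) → (14, 3)

Answer: 14, 3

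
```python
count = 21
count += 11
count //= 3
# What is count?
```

Trace:
`count = 21` → count = 21
`count += 11` → count = 32
`count //= 3` → count = 10
So count = 10

Answer: 10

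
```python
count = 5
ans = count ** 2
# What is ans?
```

Trace:
`count = 5` → count = 5
`ans = count ** 2` → ans = 25
So ans = 25

Answer: 25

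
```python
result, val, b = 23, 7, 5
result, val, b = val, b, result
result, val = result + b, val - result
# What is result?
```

Trace:
`result, val, b = 23, 7, 5` → result = 23; val = 7; b = 5
`result, val, b = val, b, result` → result = 7; val = 5; b = 23
`result, val = result + b, val - result` → result = 30; val = -2
So result = 30

Answer: 30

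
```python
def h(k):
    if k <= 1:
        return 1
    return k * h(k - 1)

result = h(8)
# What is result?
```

h(8) = 8 * 7 * 6 * 5 * 4 * 3 * 2 * 1 = 40320

Answer: 40320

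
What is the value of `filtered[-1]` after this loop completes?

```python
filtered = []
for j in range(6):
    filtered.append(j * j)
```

Last element of squares 0 to 5
`filtered` takes the values: [] → [0] → [0, 1] → [0, 1, 4] → [0, 1, 4, 9] → [0, 1, 4, 9, 16] → [0, 1, 4, 9, 16, 25]
So `filtered[-1]` = 25

Answer: 25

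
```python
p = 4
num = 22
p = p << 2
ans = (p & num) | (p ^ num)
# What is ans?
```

Trace:
`p = 4` → p = 4
`num = 22` → num = 22
`p = p << 2` → p = 16
`ans = (p & num) | (p ^ num)` → ans = 22
So ans = 22

Answer: 22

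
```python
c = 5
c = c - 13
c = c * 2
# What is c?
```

Trace:
`c = 5` → c = 5
`c = c - 13` → c = -8
`c = c * 2` → c = -16
So c = -16

Answer: -16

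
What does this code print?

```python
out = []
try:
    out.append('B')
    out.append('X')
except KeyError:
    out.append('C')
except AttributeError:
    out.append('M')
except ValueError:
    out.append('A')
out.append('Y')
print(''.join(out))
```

Execution trace: 'B' (try body) → 'X' (try body, no exception) → 'Y' (after the try/except). Output: BXY

Answer: BXY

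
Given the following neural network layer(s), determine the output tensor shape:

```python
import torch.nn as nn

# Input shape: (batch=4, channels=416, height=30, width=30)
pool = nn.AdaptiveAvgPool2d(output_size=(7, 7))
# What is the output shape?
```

Input: (4, 416, 30, 30) -> Output: (4, 416, 7, 7)

Answer: (4, 416, 7, 7)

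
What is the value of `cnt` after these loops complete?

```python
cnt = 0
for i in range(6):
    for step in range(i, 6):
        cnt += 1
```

Upper triangle: 6 + 5 + ... + 1
`cnt` takes the values: 0 → 1 → 2 → 3 → 4 → 5 → 6 → 7 → 8 → 9 → 10 → 11 → 12 → 13 → 14 → 15 → 16 → 17 → 18 → 19 → 20 → 21

Answer: 21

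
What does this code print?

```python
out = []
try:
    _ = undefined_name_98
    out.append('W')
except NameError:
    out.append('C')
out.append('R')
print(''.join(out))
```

Execution trace: 'C' (except NameError) → 'R' (after the try/except). Output: CR

Answer: CR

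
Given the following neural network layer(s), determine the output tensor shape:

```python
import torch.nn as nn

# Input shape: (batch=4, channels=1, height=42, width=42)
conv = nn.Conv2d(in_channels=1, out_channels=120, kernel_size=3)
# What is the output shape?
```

Input: (4, 1, 42, 42) -> Output: (4, 120, 40, 40)

Answer: (4, 120, 40, 40)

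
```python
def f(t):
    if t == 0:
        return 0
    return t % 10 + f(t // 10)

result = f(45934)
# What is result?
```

Sum of digits of 45934: 4 + 3 + 9 + 5 + 4 = 25

Answer: 25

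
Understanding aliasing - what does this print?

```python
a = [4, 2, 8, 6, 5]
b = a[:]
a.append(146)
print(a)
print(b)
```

Key concept: slice [:] creates copy.
Step by step:
`a = [4, 2, 8, 6, 5]` → a = [4, 2, 8, 6, 5]
`b = a[:]` → b = [4, 2, 8, 6, 5]
`a.append(146)` → a = [4, 2, 8, 6, 5, 146]
`print(a)` → prints [4, 2, 8, 6, 5, 146]
`print(b)` → prints [4, 2, 8, 6, 5]

Answer:
[4, 2, 8, 6, 5, 146]
[4, 2, 8, 6, 5]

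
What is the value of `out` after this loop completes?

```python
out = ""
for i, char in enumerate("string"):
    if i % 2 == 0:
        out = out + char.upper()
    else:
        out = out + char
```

Uppercase even positions in 'string'
`out` takes the values: "" → "S" → "St" → "StR" → "StRi" → "StRiN" → "StRiNg"

Answer: "StRiNg"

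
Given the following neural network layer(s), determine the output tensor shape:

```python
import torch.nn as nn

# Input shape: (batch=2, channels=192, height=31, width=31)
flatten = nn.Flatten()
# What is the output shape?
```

Input: (2, 192, 31, 31) -> Output: (2, 184512)

Answer: (2, 184512)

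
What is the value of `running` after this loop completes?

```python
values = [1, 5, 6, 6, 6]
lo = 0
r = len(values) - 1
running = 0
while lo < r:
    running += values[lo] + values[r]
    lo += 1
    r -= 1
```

Sum of pairs from ends
`running` takes the values: 0 → 7 → 18

Answer: 18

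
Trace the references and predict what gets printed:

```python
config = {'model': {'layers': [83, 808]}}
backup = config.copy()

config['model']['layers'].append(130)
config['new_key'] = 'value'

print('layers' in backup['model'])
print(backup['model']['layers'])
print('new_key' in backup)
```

Key concept: shallow copy gotcha with nested dict.
Step by step:
`config = {'model': {'layers': [83, 808]}}` → config = {'model': {'layers': [83, 808]}}
`backup = config.copy()` → backup = {'model': {'layers': [83, 808]}}
`config['model']['layers'].append(130)` → config = {'model': {'layers': [83, 808, 130]}}; backup = {'model': {'layers': [83, 808, 130]}}
`config['new_key'] = 'value'` → config = {'model': {'layers': [83, 808, 130]}, 'new_key': 'value'}
`print('layers' in backup['model'])` → prints True
`print(backup['model']['layers'])` → prints [83, 808, 130]
`print('new_key' in backup)` → prints False

Answer:
True
[83, 808, 130]
False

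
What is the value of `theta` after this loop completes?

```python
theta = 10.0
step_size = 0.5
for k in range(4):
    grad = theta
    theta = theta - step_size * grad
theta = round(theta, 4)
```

Gradient descent: w = 10.0 * (1 - 0.5)^4
`theta` takes the values: 10.0 → 5.0 → 2.5 → 1.25 → 0.625

Answer: 0.625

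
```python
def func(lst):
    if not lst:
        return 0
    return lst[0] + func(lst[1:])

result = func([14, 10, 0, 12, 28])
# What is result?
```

14 + 10 + 0 + 12 + 28 + 0 = 64

Answer: 64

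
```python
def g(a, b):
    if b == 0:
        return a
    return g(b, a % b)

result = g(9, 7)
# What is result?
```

g(9, 7) -> g(7, 2) -> g(2, 1) -> g(1, 0) -> 1

Answer: 1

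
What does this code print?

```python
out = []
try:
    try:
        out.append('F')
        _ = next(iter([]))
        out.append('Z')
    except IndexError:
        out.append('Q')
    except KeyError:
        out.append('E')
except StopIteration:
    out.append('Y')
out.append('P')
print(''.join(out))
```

Execution trace: 'F' (try body) → 'Y' (outer except StopIteration) → 'P' (after the try/except). Output: FYP

Answer: FYP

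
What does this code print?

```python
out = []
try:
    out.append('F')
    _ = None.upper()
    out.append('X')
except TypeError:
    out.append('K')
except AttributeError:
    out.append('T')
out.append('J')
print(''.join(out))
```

Execution trace: 'F' (try body) → 'T' (except AttributeError) → 'J' (after the try/except). Output: FTJ

Answer: FTJ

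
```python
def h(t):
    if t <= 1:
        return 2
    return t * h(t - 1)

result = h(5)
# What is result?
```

h(5) = 5 * 4 * 3 * 2 * 2 = 240

Answer: 240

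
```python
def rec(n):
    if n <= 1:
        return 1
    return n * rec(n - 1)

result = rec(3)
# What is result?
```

rec(3) = 3 * 2 * 1 = 6

Answer: 6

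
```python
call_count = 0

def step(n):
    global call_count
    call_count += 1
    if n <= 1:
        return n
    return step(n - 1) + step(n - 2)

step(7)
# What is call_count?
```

Calls(n) = 1 + Calls(n-1) + Calls(n-2); Calls(0)=Calls(1)=1. For n=7 this gives 41.

Answer: 41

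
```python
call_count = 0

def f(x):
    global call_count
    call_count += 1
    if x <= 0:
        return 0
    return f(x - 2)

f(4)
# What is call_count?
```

Linear recursion stepping by 2: 3 calls from x=4 down to ≤0.

Answer: 3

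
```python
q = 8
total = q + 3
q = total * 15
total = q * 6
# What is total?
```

Trace:
`q = 8` → q = 8
`total = q + 3` → total = 11
`q = total * 15` → q = 165
`total = q * 6` → total = 990
So total = 990

Answer: 990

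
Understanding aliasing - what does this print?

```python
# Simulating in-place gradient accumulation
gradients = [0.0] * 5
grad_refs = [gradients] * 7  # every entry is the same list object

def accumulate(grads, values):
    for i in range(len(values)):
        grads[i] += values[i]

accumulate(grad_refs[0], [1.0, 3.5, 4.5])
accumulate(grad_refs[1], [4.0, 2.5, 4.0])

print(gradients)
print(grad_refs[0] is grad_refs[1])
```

Key concept: gradient accumulation aliasing.
Step by step:
`gradients = [0.0] * 5` → gradients = [0.0, 0.0, 0.0, 0.0, 0.0]
`grad_refs = [gradients] * 7` → grad_refs = [[0.0, 0.0, 0.0, 0.0, 0.0], [0.0, 0.0, 0.0, 0.0, 0.0], [0.0, 0.0, 0.0, 0.0, 0.0], [0.0, 0.0, 0.0, 0.0, 0.0], [0.0, 0.0, 0.0, 0.0, 0.0], [0.0, 0.0, 0.0, 0.0, 0.0], [0.0, 0.0, 0.0, 0.0, 0.0]]
`accumulate(grad_refs[0], [1.0, 3.5, 4.5])` → gradients = [1.0, 3.5, 4.5, 0.0, 0.0]; grad_refs = [[1.0, 3.5, 4.5, 0.0, 0.0], [1.0, 3.5, 4.5, 0.0, 0.0], [1.0, 3.5, 4.5, 0.0, 0.0], [1.0, 3.5, 4.5, 0.0, 0.0], [1.0, 3.5, 4.5, 0.0, 0.0], [1.0, 3.5, 4.5, 0.0, 0.0], [1.0, 3.5, 4.5, 0.0, 0.0]]
`accumulate(grad_refs[1], [4.0, 2.5, 4.0])` → gradients = [5.0, 6.0, 8.5, 0.0, 0.0]; grad_refs = [[5.0, 6.0, 8.5, 0.0, 0.0], [5.0, 6.0, 8.5, 0.0, 0.0], [5.0, 6.0, 8.5, 0.0, 0.0], [5.0, 6.0, 8.5, 0.0, 0.0], [5.0, 6.0, 8.5, 0.0, 0.0], [5.0, 6.0, 8.5, 0.0, 0.0], [5.0, 6.0, 8.5, 0.0, 0.0]]
`print(gradients)` → prints [5.0, 6.0, 8.5, 0.0, 0.0]
`print(grad_refs[0] is grad_refs[1])` → prints True

Answer:
[5.0, 6.0, 8.5, 0.0, 0.0]
True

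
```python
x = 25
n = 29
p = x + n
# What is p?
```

Trace:
`x = 25` → x = 25
`n = 29` → n = 29
`p = x + n` → p = 54
So p = 54

Answer: 54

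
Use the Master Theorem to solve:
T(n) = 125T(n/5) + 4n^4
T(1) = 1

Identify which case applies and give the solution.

a=125, b=5, f(n)=4n^4. log_5(125) = 3. Since c=4 > 3 and the regularity condition holds (125(n/5)^4 = (125/5^4)n^4 with 125/5^4 < 1), Case 3 applies: T(n) = Θ(f(n)) = O(n^4).

Answer: O(n^4) - Case 3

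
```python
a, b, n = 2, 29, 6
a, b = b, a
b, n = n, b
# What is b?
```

Trace:
`a, b, n = 2, 29, 6` → a = 2; b = 29; n = 6
`a, b = b, a` → a = 29; b = 2
`b, n = n, b` → b = 6; n = 2
So b = 6

Answer: 6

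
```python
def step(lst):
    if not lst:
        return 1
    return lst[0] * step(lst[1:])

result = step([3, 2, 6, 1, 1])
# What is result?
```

Product over [3, 2, 6, 1, 1] = 3 * 2 * 6 * 1 * 1 = 36

Answer: 36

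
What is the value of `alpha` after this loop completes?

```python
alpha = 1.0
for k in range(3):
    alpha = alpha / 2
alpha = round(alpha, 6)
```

Halving LR 3 times: 1 / 2^3
`alpha` takes the values: 1.0 → 0.5 → 0.25 → 0.125

Answer: 0.125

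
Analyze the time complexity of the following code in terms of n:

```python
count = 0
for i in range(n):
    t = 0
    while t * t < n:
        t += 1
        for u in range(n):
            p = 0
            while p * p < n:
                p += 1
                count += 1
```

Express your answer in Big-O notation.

Each loop level contributes: n × √n × n × √n. Multiplying the contributions gives O(n^3).

Answer: O(n^3)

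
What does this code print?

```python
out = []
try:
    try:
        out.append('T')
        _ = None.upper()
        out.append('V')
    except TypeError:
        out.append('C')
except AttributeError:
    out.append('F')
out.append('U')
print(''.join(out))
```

Execution trace: 'T' (try body) → 'F' (outer except AttributeError) → 'U' (after the try/except). Output: TFU

Answer: TFU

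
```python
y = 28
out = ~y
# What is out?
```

Trace:
`y = 28` → y = 28
`out = ~y` → out = -29
So out = -29

Answer: -29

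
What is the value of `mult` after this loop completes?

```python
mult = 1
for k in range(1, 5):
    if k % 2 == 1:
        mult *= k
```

Product of odd numbers 1 to 4
`mult` takes the values: 1 → 3

Answer: 3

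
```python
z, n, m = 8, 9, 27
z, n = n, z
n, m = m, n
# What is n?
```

Trace:
`z, n, m = 8, 9, 27` → z = 8; n = 9; m = 27
`z, n = n, z` → z = 9; n = 8
`n, m = m, n` → n = 27; m = 8
So n = 27

Answer: 27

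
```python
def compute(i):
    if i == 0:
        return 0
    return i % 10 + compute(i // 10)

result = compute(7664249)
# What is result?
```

Sum of digits of 7664249: 9 + 4 + 2 + 4 + 6 + 6 + 7 = 38

Answer: 38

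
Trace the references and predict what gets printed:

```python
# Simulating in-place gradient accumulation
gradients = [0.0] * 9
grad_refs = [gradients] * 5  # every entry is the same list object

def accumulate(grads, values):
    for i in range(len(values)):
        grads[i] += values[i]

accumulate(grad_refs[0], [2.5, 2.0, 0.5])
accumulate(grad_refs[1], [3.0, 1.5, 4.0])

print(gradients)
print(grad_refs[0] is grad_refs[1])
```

Key concept: gradient accumulation aliasing.
Step by step:
`gradients = [0.0] * 9` → gradients = [0.0, 0.0, 0.0, 0.0, 0.0, 0.0, 0.0, 0.0, 0.0]
`grad_refs = [gradients] * 5` → grad_refs = [[0.0, 0.0, 0.0, 0.0, 0.0, 0.0, 0.0, 0.0, 0.0], [0.0, 0.0, 0.0, 0.0, 0.0, 0.0, 0.0, 0.0, 0.0], [0.0, 0.0, 0.0, 0.0, 0.0, 0.0, 0.0, 0.0, 0.0], [0.0, 0.0, 0.0, 0.0, 0.0, 0.0, 0.0, 0.0, 0.0], [0.0, 0.0, 0.0, 0.0, 0.0, 0.0, 0.0, 0.0, 0.0]]
`accumulate(grad_refs[0], [2.5, 2.0, 0.5])` → gradients = [2.5, 2.0, 0.5, 0.0, 0.0, 0.0, 0.0, 0.0, 0.0]; grad_refs = [[2.5, 2.0, 0.5, 0.0, 0.0, 0.0, 0.0, 0.0, 0.0], [2.5, 2.0, 0.5, 0.0, 0.0, 0.0, 0.0, 0.0, 0.0], [2.5, 2.0, 0.5, 0.0, 0.0, 0.0, 0.0, 0.0, 0.0], [2.5, 2.0, 0.5, 0.0, 0.0, 0.0, 0.0, 0.0, 0.0], [2.5, 2.0, 0.5, 0.0, 0.0, 0.0, 0.0, 0.0, 0.0]]
`accumulate(grad_refs[1], [3.0, 1.5, 4.0])` → gradients = [5.5, 3.5, 4.5, 0.0, 0.0, 0.0, 0.0, 0.0, 0.0]; grad_refs = [[5.5, 3.5, 4.5, 0.0, 0.0, 0.0, 0.0, 0.0, 0.0], [5.5, 3.5, 4.5, 0.0, 0.0, 0.0, 0.0, 0.0, 0.0], [5.5, 3.5, 4.5, 0.0, 0.0, 0.0, 0.0, 0.0, 0.0], [5.5, 3.5, 4.5, 0.0, 0.0, 0.0, 0.0, 0.0, 0.0], [5.5, 3.5, 4.5, 0.0, 0.0, 0.0, 0.0, 0.0, 0.0]]
`print(gradients)` → prints [5.5, 3.5, 4.5, 0.0, 0.0, 0.0, 0.0, 0.0, 0.0]
`print(grad_refs[0] is grad_refs[1])` → prints True

Answer:
[5.5, 3.5, 4.5, 0.0, 0.0, 0.0, 0.0, 0.0, 0.0]
True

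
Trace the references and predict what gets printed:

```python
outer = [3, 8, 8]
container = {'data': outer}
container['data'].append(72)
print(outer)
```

Key concept: dict holds reference to list.
Step by step:
`outer = [3, 8, 8]` → outer = [3, 8, 8]
`container = {'data': outer}` → container = {'data': [3, 8, 8]}
`container['data'].append(72)` → outer = [3, 8, 8, 72]; container = {'data': [3, 8, 8, 72]}
`print(outer)` → prints [3, 8, 8, 72]

Answer: [3, 8, 8, 72]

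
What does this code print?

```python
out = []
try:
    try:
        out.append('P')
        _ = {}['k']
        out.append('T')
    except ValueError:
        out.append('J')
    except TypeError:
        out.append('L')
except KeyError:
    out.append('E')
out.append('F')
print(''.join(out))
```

Execution trace: 'P' (try body) → 'E' (outer except KeyError) → 'F' (after the try/except). Output: PEF

Answer: PEF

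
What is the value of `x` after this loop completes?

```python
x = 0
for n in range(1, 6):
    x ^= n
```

XOR of 1 to 5
`x` takes the values: 0 → 1 → 3 → 0 → 4 → 1

Answer: 1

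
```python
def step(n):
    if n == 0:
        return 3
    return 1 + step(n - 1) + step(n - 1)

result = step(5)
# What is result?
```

step(n) = 1 + 2·step(n-1), step(0)=3. Closed form: (3+1)·2^5 - 1 = 127.

Answer: 127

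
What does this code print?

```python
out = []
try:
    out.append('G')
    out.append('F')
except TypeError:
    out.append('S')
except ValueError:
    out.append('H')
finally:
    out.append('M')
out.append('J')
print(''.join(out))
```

Execution trace: 'G' (try body) → 'F' (try body, no exception) → 'M' (finally) → 'J' (after the try/except). Output: GFMJ

Answer: GFMJ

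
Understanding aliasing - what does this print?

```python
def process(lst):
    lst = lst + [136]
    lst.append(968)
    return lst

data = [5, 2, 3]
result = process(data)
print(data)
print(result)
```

Key concept: rebinding parameter vs mutation.
Step by step:
`data = [5, 2, 3]` → data = [5, 2, 3]
`result = process(data)` → result = [5, 2, 3, 136, 968]
`print(data)` → prints [5, 2, 3]
`print(result)` → prints [5, 2, 3, 136, 968]

Answer:
[5, 2, 3]
[5, 2, 3, 136, 968]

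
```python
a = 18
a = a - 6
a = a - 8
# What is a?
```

Trace:
`a = 18` → a = 18
`a = a - 6` → a = 12
`a = a - 8` → a = 4
So a = 4

Answer: 4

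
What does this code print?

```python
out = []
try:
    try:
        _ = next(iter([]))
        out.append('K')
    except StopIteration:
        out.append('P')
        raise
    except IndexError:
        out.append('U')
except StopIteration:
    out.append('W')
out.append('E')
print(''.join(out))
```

Execution trace: 'P' (except StopIteration) → 'W' (outer except StopIteration) → 'E' (after the try/except). Output: PWE

Answer: PWE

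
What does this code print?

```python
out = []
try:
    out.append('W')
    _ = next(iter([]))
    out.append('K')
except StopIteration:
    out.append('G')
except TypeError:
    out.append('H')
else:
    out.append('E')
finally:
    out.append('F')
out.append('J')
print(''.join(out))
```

Execution trace: 'W' (try body) → 'G' (except StopIteration) → 'F' (finally) → 'J' (after the try/except). Output: WGFJ

Answer: WGFJ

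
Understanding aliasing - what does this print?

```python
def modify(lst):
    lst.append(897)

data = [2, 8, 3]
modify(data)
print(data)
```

Key concept: function modifies passed list.
Step by step:
`data = [2, 8, 3]` → data = [2, 8, 3]
`modify(data)` → data = [2, 8, 3, 897]
`print(data)` → prints [2, 8, 3, 897]

Answer: [2, 8, 3, 897]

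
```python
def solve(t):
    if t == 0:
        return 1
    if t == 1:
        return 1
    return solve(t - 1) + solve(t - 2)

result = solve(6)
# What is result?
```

Build up from base cases: solve(0)=1, solve(1)=1, solve(2)=2, solve(3)=3, solve(4)=5, solve(5)=8, solve(6)=13

Answer: 13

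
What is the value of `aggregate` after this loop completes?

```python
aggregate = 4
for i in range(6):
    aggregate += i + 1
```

Start at 4, add 1 to 6 = 25
`aggregate` takes the values: 4 → 5 → 7 → 10 → 14 → 19 → 25

Answer: 25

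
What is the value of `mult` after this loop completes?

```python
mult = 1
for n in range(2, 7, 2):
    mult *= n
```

Product of even numbers 2 to 6
`mult` takes the values: 1 → 2 → 8 → 48

Answer: 48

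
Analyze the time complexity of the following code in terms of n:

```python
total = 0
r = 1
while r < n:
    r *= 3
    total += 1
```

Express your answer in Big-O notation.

Each loop level contributes: log n. Multiplying the contributions gives O(log n).

Answer: O(log n)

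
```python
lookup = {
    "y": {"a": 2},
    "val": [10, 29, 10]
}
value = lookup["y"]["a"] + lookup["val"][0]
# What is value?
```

Trace:
`lookup = { ...` → lookup = {'y': {'a': 2}, 'val': [10, 29, 10]}
`value = lookup["y"]["a"] + lookup["val"][0]` → value = 12
So value = 12

Answer: 12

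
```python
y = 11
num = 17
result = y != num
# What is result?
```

Trace:
`y = 11` → y = 11
`num = 17` → num = 17
`result = y != num` → result = True
So result = True

Answer: True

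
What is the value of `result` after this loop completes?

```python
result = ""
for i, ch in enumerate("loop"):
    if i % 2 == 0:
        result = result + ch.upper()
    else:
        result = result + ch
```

Uppercase even positions in 'loop'
`result` takes the values: "" → "L" → "Lo" → "LoO" → "LoOp"

Answer: "LoOp"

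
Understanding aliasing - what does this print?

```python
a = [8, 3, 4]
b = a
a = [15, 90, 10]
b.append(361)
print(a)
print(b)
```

Key concept: rebinding vs mutation: a is rebound to a new list, b still points at the original.
Step by step:
`a = [8, 3, 4]` → a = [8, 3, 4]
`b = a` → b = [8, 3, 4] (same object as a)
`a = [15, 90, 10]` → a = [15, 90, 10]
`b.append(361)` → b = [8, 3, 4, 361]
`print(a)` → prints [15, 90, 10]
`print(b)` → prints [8, 3, 4, 361]

Answer:
[15, 90, 10]
[8, 3, 4, 361]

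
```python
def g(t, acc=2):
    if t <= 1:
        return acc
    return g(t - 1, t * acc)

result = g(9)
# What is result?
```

Accumulator trace (n, acc): (9, 2) -> (8, 18) -> (7, 144) -> (6, 1008) -> (5, 6048) -> (4, 30240) -> (3, 120960) -> (2, 362880) -> (1, 725760) -> return 725760

Answer: 725760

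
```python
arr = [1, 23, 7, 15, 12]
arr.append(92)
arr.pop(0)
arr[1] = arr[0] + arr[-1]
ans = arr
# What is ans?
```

Trace:
`arr = [1, 23, 7, 15, 12]` → arr = [1, 23, 7, 15, 12]
`arr.append(92)` → arr = [1, 23, 7, 15, 12, 92]
`arr.pop(0)` → arr = [23, 7, 15, 12, 92]
`arr[1] = arr[0] + arr[-1]` → arr = [23, 115, 15, 12, 92]
`ans = arr` → ans = [23, 115, 15, 12, 92]
So ans = [23, 115, 15, 12, 92]

Answer: [23, 115, 15, 12, 92]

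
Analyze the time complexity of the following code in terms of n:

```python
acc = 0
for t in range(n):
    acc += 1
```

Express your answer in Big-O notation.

Each loop level contributes: n. Multiplying the contributions gives O(n).

Answer: O(n)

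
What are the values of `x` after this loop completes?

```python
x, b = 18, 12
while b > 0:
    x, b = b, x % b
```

GCD of 18 and 12
`x` takes the values: 18 → 12 → 6

Answer: 6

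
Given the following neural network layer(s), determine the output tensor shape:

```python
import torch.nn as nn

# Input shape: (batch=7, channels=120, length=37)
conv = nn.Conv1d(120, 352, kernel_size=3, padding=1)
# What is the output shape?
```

Input: (7, 120, 37) -> Output: (7, 352, 37)

Answer: (7, 352, 37)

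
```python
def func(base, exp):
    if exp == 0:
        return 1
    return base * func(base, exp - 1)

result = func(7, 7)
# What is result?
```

func(7, 7) = 7 * 7 * 7 * 7 * 7 * 7 * 7 = 823543

Answer: 823543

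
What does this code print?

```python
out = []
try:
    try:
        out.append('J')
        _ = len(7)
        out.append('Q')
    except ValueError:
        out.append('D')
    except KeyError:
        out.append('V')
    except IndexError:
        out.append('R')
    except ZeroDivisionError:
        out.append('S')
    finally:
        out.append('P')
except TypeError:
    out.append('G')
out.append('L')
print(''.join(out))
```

Execution trace: 'J' (try body) → 'P' (finally) → 'G' (outer except TypeError) → 'L' (after the try/except). Output: JPGL

Answer: JPGL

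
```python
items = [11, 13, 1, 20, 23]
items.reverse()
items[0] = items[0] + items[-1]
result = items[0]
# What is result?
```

Trace:
`items = [11, 13, 1, 20, 23]` → items = [11, 13, 1, 20, 23]
`items.reverse()` → items = [23, 20, 1, 13, 11]
`items[0] = items[0] + items[-1]` → items = [34, 20, 1, 13, 11]
`result = items[0]` → result = 34
So result = 34

Answer: 34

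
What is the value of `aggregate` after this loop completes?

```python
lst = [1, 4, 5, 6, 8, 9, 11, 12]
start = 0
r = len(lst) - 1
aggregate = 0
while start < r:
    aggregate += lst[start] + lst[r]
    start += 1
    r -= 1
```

Sum of pairs from ends
`aggregate` takes the values: 0 → 13 → 28 → 42 → 56

Answer: 56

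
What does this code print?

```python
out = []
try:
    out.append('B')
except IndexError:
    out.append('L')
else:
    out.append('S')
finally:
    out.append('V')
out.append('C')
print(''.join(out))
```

Execution trace: 'B' (try body, no exception) → 'S' (else) → 'V' (finally) → 'C' (after the try/except). Output: BSVC

Answer: BSVC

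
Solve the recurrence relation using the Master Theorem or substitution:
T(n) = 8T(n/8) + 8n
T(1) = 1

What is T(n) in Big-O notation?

By Master Theorem: a=8, b=8, f(n)=8n. Since log_8(8) = 1 and f(n) = Θ(n^1), Case 2 applies. T(n) = O(n log n).

Answer: O(n log n)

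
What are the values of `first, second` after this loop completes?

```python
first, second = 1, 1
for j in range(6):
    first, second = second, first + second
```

Fibonacci: after 6 iterations
`first, second` takes the values: (1, 1) → (1, 2) → (2, 3) → (3, 5) → (5, 8) → (8, 13) → (13, 21)

Answer: 13, 21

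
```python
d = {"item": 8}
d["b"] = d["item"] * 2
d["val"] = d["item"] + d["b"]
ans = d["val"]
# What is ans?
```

Trace:
`d = {"item": 8}` → d = {'item': 8}
`d["b"] = d["item"] * 2` → d = {'item': 8, 'b': 16}
`d["val"] = d["item"] + d["b"]` → d = {'item': 8, 'b': 16, 'val': 24}
`ans = d["val"]` → ans = 24
So ans = 24

Answer: 24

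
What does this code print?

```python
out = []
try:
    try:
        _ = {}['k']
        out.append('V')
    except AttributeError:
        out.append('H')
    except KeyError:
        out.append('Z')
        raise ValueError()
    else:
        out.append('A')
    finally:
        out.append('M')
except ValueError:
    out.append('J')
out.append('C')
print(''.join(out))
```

Execution trace: 'Z' (inner except KeyError) → 'M' (inner finally) → 'J' (outer except ValueError) → 'C' (after the try/except). Output: ZMJC

Answer: ZMJC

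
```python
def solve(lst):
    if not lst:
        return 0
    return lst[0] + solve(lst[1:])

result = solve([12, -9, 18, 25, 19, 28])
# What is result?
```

12 + (-9) + 18 + 25 + 19 + 28 + 0 = 93

Answer: 93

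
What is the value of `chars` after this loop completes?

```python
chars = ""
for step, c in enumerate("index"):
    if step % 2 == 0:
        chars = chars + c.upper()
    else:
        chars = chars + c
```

Uppercase even positions in 'index'
`chars` takes the values: "" → "I" → "In" → "InD" → "InDe" → "InDeX"

Answer: "InDeX"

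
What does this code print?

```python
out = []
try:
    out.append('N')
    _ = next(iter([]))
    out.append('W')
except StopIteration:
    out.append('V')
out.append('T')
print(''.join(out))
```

Execution trace: 'N' (try body) → 'V' (except StopIteration) → 'T' (after the try/except). Output: NVT

Answer: NVT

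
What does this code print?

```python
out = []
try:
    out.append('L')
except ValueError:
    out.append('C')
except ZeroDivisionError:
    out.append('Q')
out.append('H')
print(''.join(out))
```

Execution trace: 'L' (try body, no exception) → 'H' (after the try/except). Output: LH

Answer: LH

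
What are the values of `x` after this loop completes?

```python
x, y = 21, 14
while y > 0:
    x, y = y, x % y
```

GCD of 21 and 14
`x` takes the values: 21 → 14 → 7

Answer: 7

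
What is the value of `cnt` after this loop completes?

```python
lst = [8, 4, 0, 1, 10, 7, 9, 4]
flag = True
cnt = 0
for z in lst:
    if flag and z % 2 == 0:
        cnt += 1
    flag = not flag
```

Count even values at even positions
`cnt` takes the values: 0 → 1 → 2 → 3

Answer: 3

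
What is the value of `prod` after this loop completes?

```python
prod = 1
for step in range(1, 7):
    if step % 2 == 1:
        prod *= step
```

Product of odd numbers 1 to 6
`prod` takes the values: 1 → 3 → 15

Answer: 15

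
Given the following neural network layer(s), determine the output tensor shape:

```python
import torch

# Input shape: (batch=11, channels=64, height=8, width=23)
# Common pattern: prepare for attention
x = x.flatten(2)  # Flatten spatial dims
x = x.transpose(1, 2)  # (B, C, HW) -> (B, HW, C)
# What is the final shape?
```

Input: (11, 64, 8, 23) -> after flatten(2): (11, 64, 184) -> Output: (11, 184, 64)

Answer: (11, 184, 64)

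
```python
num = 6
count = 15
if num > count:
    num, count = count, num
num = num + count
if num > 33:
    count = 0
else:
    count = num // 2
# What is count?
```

Trace:
`num = 6` → num = 6
`count = 15` → count = 15
`if num > count: ...` → num > count is False → no variable changes
`num = num + count` → num = 21
`if num > 33: ...` → num > 33 is False, take else branch → count = 10
So count = 10

Answer: 10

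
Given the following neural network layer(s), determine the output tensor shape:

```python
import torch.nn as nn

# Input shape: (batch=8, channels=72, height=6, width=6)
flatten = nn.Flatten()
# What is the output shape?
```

Input: (8, 72, 6, 6) -> Output: (8, 2592)

Answer: (8, 2592)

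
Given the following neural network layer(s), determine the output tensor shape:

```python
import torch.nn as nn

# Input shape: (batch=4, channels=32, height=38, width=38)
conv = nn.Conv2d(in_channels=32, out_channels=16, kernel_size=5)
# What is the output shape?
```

Input: (4, 32, 38, 38) -> Output: (4, 16, 34, 34)

Answer: (4, 16, 34, 34)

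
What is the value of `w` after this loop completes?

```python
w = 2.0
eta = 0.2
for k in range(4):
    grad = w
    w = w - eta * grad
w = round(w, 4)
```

Gradient descent: w = 2.0 * (1 - 0.2)^4
`w` takes the values: 2.0 → 1.6 → 1.28 → 1.024 → 0.8192

Answer: 0.8192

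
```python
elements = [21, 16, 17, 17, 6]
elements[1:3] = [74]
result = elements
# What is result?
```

Trace:
`elements = [21, 16, 17, 17, 6]` → elements = [21, 16, 17, 17, 6]
`elements[1:3] = [74]` → elements = [21, 74, 17, 6]
`result = elements` → result = [21, 74, 17, 6]
So result = [21, 74, 17, 6]

Answer: [21, 74, 17, 6]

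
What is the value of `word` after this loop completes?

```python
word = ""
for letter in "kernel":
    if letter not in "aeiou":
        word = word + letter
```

Remove vowels from 'kernel'
`word` takes the values: "" → "k" → "kr" → "krn" → "krnl"

Answer: "krnl"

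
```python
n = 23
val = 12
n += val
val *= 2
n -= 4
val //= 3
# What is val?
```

Trace:
`n = 23` → n = 23
`val = 12` → val = 12
`n += val` → n = 35
`val *= 2` → val = 24
`n -= 4` → n = 31
`val //= 3` → val = 8
So val = 8

Answer: 8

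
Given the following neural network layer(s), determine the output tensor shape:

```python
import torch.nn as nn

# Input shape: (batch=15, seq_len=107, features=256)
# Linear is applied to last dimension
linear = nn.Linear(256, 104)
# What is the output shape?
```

Input: (15, 107, 256) -> Output: (15, 107, 104)

Answer: (15, 107, 104)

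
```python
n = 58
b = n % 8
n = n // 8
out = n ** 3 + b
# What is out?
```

Trace:
`n = 58` → n = 58
`b = n % 8` → b = 2
`n = n // 8` → n = 7
`out = n ** 3 + b` → out = 345
So out = 345

Answer: 345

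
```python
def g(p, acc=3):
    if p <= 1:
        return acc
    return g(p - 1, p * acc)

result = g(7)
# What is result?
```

Accumulator trace (n, acc): (7, 3) -> (6, 21) -> (5, 126) -> (4, 630) -> (3, 2520) -> (2, 7560) -> (1, 15120) -> return 15120

Answer: 15120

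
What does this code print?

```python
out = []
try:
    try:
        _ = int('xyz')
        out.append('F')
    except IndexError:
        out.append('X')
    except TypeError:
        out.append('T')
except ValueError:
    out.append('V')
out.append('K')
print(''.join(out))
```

Execution trace: 'V' (outer except ValueError) → 'K' (after the try/except). Output: VK

Answer: VK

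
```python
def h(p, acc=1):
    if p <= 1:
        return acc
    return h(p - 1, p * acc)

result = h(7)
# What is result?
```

Accumulator trace (n, acc): (7, 1) -> (6, 7) -> (5, 42) -> (4, 210) -> (3, 840) -> (2, 2520) -> (1, 5040) -> return 5040

Answer: 5040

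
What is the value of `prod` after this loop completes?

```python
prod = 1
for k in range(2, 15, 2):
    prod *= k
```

Product of even numbers 2 to 14
`prod` takes the values: 1 → 2 → 8 → 48 → 384 → 3840 → 46080 → 645120

Answer: 645120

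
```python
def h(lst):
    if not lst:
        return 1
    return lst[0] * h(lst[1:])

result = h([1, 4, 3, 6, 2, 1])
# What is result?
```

Product over [1, 4, 3, 6, 2, 1] = 1 * 4 * 3 * 6 * 2 * 1 = 144

Answer: 144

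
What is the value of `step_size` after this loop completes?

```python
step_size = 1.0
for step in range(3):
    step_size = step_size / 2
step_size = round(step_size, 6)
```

Halving LR 3 times: 1 / 2^3
`step_size` takes the values: 1.0 → 0.5 → 0.25 → 0.125

Answer: 0.125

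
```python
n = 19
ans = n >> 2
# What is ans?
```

Trace:
`n = 19` → n = 19
`ans = n >> 2` → ans = 4
So ans = 4

Answer: 4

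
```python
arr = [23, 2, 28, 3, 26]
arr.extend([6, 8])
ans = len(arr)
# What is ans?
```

Trace:
`arr = [23, 2, 28, 3, 26]` → arr = [23, 2, 28, 3, 26]
`arr.extend([6, 8])` → arr = [23, 2, 28, 3, 26, 6, 8]
`ans = len(arr)` → ans = 7
So ans = 7

Answer: 7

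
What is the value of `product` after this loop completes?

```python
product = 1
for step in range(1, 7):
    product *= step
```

6! = 720
`product` takes the values: 1 → 2 → 6 → 24 → 120 → 720

Answer: 720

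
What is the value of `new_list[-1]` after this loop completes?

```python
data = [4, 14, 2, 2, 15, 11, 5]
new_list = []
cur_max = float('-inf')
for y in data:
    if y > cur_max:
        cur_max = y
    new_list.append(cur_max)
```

Running max ends at 15
`new_list` takes the values: [] → [4] → [4, 14] → [4, 14, 14] → [4, 14, 14, 14] → [4, 14, 14, 14, 15] → [4, 14, 14, 14, 15, 15] → [4, 14, 14, 14, 15, 15, 15]
So `new_list[-1]` = 15

Answer: 15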